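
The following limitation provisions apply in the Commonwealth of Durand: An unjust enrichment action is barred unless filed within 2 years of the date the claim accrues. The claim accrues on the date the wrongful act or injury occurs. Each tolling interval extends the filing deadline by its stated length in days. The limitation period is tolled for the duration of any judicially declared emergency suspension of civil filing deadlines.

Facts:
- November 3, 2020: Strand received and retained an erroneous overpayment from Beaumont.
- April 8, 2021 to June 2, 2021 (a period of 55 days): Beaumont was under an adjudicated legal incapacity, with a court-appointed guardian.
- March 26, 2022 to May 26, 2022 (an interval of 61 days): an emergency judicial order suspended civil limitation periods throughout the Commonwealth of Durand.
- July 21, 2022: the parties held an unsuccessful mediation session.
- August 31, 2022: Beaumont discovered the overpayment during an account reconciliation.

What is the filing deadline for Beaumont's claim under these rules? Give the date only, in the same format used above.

January 3, 2023

Because the rule ties accrual to occurrence, the claim accrued on November 3, 2020, not on the August 31, 2022 discovery date.
Adding the 2 years base period to November 3, 2020 gives a deadline of November 3, 2022, before any tolling.
Because the emergency suspension of filing deadlines ran from March 26, 2022 to May 26, 2022, the deadline is extended by 61 days to January 3, 2023.
Although the plaintiff's incapacity ran from April 8, 2021 to June 2, 2021, the stated rules do not make that a tolling event, so it is disregarded.
None of the other events listed affects the running of the period under the stated rules.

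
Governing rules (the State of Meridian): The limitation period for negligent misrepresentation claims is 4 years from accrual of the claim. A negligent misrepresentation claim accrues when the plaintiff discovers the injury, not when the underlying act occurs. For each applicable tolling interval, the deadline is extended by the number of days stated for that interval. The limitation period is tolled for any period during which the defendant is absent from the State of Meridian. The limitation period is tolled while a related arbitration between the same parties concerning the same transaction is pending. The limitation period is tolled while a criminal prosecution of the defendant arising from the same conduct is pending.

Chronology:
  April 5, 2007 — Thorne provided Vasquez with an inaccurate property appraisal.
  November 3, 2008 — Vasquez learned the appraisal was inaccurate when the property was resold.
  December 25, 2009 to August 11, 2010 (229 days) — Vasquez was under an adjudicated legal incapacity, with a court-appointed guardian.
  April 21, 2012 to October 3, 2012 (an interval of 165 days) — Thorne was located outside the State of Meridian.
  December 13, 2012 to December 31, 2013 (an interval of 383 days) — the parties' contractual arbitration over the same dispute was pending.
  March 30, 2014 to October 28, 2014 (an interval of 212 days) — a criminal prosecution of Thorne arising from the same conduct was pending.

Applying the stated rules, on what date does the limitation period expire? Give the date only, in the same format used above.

December 3, 2014

Accrual is tied to discovery, so the period began on November 3, 2008 rather than on April 5, 2007 when the act occurred.
Adding the 4 years base period to November 3, 2008 gives a deadline of November 3, 2012, before any tolling.
The defendant's absence from the jurisdiction from April 21, 2012 to October 3, 2012 tolled the period for 165 days, extending the deadline to April 17, 2013.
The period was tolled for 383 days by the pending related arbitration (December 13, 2012 to December 31, 2013), pushing the deadline to May 5, 2014.
The pending criminal prosecution from March 30, 2014 to October 28, 2014 tolled the period for 212 days, extending the deadline to December 3, 2014.
No stated provision tolls the period for the plaintiff's incapacity, so the interval from December 25, 2009 to August 11, 2010 has no effect on the deadline.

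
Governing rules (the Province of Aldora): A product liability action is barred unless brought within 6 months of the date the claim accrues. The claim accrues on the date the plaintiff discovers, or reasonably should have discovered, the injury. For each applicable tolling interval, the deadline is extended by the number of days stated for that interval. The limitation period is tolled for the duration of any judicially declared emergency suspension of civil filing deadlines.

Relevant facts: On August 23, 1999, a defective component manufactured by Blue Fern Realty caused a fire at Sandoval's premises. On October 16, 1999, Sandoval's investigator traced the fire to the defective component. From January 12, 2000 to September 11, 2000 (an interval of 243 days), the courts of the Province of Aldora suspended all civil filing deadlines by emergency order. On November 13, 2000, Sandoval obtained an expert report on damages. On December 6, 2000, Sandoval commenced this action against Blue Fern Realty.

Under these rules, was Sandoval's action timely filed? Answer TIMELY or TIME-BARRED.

TIMELY

Accrual is tied to discovery, so the period began on October 16, 1999 rather than on August 23, 1999 when the act occurred.
The untolled deadline — 6 months after October 16, 1999 — is April 16, 2000.
The period was tolled for 243 days by the emergency suspension of filing deadlines (January 12, 2000 to September 11, 2000), pushing the deadline to December 15, 2000.
Nothing else in the chronology tolls or restarts the period.
Sandoval filed on December 6, 2000, before the December 15, 2000 deadline, so the action is timely.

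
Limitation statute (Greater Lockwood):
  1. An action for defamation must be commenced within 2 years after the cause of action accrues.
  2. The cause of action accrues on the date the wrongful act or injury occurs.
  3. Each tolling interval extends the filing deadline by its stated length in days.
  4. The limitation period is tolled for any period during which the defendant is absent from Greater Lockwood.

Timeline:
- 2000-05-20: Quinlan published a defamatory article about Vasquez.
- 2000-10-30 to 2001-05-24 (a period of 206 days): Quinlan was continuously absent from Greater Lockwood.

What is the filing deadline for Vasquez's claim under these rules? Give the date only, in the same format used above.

2002-12-12

The claim accrued on 2000-05-20, when the wrongful act occurred.
2 years from 2000-05-20 is 2002-05-20.
The period was tolled for 206 days by the defendant's absence from the jurisdiction (2000-10-30 to 2001-05-24), pushing the deadline to 2002-12-12.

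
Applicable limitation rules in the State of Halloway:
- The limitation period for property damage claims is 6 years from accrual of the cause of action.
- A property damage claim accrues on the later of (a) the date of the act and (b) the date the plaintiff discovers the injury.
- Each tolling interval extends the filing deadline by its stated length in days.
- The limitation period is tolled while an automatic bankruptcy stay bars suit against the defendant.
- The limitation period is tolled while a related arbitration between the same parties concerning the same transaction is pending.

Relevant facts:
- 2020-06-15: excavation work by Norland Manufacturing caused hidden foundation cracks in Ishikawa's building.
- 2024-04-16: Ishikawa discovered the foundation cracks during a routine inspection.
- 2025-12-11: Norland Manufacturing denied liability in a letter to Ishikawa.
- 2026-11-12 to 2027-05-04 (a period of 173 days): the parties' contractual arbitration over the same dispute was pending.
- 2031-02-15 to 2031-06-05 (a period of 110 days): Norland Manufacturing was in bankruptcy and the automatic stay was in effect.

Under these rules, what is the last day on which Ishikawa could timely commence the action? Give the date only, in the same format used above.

2030-10-06

The claim accrued on 2024-04-16 — the later of the 2020-06-15 act and the 2024-04-16 discovery.
The untolled deadline — 6 years after 2024-04-16 — is 2030-04-16.
The period was tolled for 173 days by the pending related arbitration (2026-11-12 to 2027-05-04), pushing the deadline to 2030-10-06.
The automatic bankruptcy stay from 2031-02-15 to 2031-06-05 began after the period had already run on 2030-10-06, so it has no tolling effect.
None of the other events listed affects the running of the period under the stated rules.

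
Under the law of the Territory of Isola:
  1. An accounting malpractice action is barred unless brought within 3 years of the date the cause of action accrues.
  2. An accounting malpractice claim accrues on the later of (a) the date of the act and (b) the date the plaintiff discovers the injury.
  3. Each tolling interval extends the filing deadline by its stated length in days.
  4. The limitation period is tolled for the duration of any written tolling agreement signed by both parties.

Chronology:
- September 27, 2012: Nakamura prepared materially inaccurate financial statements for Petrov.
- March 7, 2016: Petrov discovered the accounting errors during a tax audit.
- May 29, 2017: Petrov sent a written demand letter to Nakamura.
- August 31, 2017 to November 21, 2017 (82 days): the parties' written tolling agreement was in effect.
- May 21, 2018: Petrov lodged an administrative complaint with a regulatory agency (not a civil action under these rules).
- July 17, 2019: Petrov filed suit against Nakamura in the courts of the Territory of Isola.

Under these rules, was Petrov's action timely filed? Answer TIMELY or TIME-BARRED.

TIME-BARRED

Taking the later of the act (September 27, 2012) and discovery (March 7, 2016), the claim accrued on March 7, 2016.
3 years from March 7, 2016 is March 7, 2019.
The written tolling agreement from August 31, 2017 to November 21, 2017 tolled the period for 82 days, extending the deadline to May 28, 2019.
None of the other events listed affects the running of the period under the stated rules.
Petrov filed on July 17, 2019, after the May 28, 2019 deadline, so the action is time-barred.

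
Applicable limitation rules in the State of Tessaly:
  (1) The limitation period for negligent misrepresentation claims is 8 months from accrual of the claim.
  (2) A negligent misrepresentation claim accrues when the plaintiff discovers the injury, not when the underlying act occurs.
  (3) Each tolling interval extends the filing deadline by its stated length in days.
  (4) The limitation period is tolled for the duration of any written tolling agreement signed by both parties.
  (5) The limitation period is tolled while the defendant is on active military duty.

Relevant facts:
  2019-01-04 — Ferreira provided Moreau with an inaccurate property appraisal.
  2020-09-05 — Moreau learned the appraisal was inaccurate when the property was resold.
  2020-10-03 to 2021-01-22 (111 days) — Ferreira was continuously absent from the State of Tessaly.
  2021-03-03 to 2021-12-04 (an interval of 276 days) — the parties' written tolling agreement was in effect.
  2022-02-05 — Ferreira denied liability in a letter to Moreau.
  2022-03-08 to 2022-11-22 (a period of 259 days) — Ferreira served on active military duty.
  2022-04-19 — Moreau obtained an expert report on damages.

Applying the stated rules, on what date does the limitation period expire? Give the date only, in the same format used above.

Under the discovery rule, the claim accrued on 2020-09-05, when Moreau discovered the injury — not on the 2019-01-04 date of the underlying act.
8 months from 2020-09-05 is 2021-05-05.
Because the written tolling agreement ran from 2021-03-03 to 2021-12-04, the deadline is extended by 276 days to 2022-02-05.
The defendant's active military service from 2022-03-08 to 2022-11-22 began after the period had already run on 2022-02-05, so it has no tolling effect.
Although the defendant's absence ran from 2020-10-03 to 2021-01-22, the stated rules do not make that a tolling event, so it is disregarded.
The other events in the timeline have no effect on the limitation period under the stated rules.

2022-02-05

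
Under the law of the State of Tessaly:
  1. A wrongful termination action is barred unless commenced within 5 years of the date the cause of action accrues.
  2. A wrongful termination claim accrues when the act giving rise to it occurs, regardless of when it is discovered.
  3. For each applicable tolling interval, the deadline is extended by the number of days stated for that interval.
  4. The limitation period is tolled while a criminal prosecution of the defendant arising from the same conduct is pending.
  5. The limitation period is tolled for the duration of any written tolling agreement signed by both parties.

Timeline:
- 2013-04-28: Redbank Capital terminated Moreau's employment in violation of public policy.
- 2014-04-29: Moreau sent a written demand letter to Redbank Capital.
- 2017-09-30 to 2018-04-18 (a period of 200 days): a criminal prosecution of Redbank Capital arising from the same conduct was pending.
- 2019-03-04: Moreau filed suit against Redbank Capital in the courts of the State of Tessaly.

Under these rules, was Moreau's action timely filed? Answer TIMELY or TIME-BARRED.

TIME-BARRED

The claim accrued on 2013-04-28, when the wrongful act occurred.
The untolled deadline — 5 years after 2013-04-28 — is 2018-04-28.
The period was tolled for 200 days by the pending criminal prosecution (2017-09-30 to 2018-04-18), pushing the deadline to 2018-11-14.
The other events in the timeline have no effect on the limitation period under the stated rules.
The 2019-03-04 filing falls after the 2018-11-14 deadline; the claim is time-barred.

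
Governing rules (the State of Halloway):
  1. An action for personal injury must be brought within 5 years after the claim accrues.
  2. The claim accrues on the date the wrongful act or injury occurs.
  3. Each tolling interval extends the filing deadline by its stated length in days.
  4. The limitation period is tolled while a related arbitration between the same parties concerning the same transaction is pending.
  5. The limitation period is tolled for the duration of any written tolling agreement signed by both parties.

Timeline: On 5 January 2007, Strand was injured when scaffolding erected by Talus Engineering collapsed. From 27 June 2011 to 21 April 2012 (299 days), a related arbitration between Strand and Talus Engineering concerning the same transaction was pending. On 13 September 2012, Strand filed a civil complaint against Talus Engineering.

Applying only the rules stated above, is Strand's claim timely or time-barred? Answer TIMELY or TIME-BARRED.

TIMELY

The limitation period began to run on 5 January 2007.
Adding the 5 years base period to 5 January 2007 gives a deadline of 5 January 2012, before any tolling.
Because the pending related arbitration ran from 27 June 2011 to 21 April 2012, the deadline is extended by 299 days to 30 October 2012.
Filing on 13 September 2012 beat the 30 October 2012 deadline — the action is timely.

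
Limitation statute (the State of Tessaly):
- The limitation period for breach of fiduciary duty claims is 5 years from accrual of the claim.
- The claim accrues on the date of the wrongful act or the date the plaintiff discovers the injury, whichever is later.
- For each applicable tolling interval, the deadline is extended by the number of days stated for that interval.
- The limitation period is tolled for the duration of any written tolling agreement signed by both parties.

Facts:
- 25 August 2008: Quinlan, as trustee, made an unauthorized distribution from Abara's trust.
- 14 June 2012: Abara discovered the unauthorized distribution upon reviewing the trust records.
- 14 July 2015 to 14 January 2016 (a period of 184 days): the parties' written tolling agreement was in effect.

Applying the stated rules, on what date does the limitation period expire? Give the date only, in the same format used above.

Taking the later of the act (25 August 2008) and discovery (14 June 2012), the claim accrued on 14 June 2012.
5 years from 14 June 2012 is 14 June 2017.
The period was tolled for 184 days by the written tolling agreement (14 July 2015 to 14 January 2016), pushing the deadline to 15 December 2017.

15 December 2017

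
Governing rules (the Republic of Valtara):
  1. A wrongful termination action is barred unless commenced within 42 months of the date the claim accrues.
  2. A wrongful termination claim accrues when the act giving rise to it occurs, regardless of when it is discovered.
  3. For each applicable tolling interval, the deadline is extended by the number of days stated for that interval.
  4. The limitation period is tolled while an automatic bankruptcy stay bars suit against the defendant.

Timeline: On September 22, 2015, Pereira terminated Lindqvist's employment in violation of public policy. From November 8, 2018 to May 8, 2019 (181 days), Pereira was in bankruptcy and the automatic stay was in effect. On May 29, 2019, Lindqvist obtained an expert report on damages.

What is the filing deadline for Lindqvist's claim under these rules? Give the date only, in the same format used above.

The limitation period began to run on September 22, 2015.
42 months from September 22, 2015 is March 22, 2019.
The period was tolled for 181 days by the automatic bankruptcy stay (November 8, 2018 to May 8, 2019), pushing the deadline to September 19, 2019.
The other events in the timeline have no effect on the limitation period under the stated rules.

September 19, 2019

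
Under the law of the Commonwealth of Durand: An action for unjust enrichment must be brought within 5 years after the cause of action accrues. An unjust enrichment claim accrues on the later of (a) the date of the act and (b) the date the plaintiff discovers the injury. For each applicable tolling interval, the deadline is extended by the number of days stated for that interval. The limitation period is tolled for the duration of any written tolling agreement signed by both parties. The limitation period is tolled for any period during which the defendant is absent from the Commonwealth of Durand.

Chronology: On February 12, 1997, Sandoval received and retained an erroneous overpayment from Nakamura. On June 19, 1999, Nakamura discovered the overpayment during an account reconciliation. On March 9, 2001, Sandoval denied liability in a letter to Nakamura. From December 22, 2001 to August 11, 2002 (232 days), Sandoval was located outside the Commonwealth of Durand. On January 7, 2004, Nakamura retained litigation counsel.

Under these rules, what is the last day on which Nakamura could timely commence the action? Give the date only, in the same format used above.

February 6, 2005

The claim accrued on June 19, 1999 — the later of the February 12, 1997 act and the June 19, 1999 discovery.
The untolled deadline — 5 years after June 19, 1999 — is June 19, 2004.
Because the defendant's absence from the jurisdiction ran from December 22, 2001 to August 11, 2002, the deadline is extended by 232 days to February 6, 2005.
None of the other events listed affects the running of the period under the stated rules.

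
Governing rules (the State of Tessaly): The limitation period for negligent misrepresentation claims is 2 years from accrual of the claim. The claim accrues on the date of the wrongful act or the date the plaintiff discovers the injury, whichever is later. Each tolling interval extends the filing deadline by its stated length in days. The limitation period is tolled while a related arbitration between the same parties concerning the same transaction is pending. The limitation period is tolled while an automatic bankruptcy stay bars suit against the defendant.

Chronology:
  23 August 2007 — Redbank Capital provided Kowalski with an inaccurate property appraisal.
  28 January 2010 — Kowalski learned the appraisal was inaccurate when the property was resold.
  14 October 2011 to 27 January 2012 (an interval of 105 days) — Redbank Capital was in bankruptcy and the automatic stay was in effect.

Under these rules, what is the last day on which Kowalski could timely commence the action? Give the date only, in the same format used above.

12 May 2012

The claim accrued on 28 January 2010 — the later of the 23 August 2007 act and the 28 January 2010 discovery.
2 years from 28 January 2010 is 28 January 2012.
Because the automatic bankruptcy stay ran from 14 October 2011 to 27 January 2012, the deadline is extended by 105 days to 12 May 2012.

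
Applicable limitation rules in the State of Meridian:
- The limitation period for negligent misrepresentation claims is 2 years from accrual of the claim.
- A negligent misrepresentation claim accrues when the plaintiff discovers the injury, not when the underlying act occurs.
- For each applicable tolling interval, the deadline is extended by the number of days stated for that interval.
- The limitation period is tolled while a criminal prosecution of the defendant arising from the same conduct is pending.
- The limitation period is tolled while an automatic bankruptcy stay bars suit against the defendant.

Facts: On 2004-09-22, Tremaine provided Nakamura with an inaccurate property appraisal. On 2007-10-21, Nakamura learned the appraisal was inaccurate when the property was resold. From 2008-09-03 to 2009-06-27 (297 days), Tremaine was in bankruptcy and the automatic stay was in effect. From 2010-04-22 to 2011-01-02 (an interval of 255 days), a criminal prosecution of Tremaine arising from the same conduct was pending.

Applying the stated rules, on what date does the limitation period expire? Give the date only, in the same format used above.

2011-04-26

The claim did not accrue until Nakamura discovered the injury on 2007-10-21; the 2004-09-22 act date does not start the clock under the stated rule.
2 years from 2007-10-21 is 2009-10-21.
The period was tolled for 297 days by the automatic bankruptcy stay (2008-09-03 to 2009-06-27), pushing the deadline to 2010-08-14.
Because the pending criminal prosecution ran from 2010-04-22 to 2011-01-02, the deadline is extended by 255 days to 2011-04-26.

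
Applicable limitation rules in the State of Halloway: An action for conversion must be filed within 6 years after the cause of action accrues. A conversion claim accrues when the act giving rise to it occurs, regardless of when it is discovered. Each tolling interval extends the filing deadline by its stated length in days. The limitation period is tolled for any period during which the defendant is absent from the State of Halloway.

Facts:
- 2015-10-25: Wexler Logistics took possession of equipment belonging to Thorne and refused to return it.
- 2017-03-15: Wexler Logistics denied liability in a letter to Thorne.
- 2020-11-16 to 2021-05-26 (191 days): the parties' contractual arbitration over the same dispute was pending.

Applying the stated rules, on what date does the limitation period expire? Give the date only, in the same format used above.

2021-10-25

The cause of action accrued on 2015-10-25, the date of the act.
6 years from 2015-10-25 is 2021-10-25.
Although a pending arbitration ran from 2020-11-16 to 2021-05-26, the stated rules do not make that a tolling event, so it is disregarded.
Nothing else in the chronology tolls or restarts the period.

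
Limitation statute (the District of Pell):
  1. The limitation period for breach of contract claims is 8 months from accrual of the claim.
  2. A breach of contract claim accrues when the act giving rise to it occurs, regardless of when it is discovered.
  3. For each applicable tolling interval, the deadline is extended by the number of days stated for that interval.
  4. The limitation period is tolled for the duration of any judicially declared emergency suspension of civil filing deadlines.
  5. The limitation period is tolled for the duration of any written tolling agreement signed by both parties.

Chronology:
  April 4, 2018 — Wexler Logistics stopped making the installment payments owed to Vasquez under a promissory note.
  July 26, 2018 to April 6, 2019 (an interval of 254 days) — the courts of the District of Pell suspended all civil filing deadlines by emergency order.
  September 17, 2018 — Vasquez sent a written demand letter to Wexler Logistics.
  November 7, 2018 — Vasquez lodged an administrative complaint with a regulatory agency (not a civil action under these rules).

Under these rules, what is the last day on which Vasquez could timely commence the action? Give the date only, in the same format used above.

August 15, 2019

The claim accrued on April 4, 2018, when the wrongful act occurred.
Adding the 8 months base period to April 4, 2018 gives a deadline of December 4, 2018, before any tolling.
Because the emergency suspension of filing deadlines ran from July 26, 2018 to April 6, 2019, the deadline is extended by 254 days to August 15, 2019.
Nothing else in the chronology tolls or restarts the period.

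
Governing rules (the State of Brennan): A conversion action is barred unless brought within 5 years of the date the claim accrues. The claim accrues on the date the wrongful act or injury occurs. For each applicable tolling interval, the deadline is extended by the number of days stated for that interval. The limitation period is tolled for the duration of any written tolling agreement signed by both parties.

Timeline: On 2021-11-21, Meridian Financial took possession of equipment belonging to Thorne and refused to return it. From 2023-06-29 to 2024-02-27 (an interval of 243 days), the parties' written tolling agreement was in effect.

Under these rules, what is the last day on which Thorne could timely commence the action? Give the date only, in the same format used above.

The limitation period began to run on 2021-11-21.
5 years from 2021-11-21 is 2026-11-21.
The written tolling agreement from 2023-06-29 to 2024-02-27 tolled the period for 243 days, extending the deadline to 2027-07-22.

2027-07-22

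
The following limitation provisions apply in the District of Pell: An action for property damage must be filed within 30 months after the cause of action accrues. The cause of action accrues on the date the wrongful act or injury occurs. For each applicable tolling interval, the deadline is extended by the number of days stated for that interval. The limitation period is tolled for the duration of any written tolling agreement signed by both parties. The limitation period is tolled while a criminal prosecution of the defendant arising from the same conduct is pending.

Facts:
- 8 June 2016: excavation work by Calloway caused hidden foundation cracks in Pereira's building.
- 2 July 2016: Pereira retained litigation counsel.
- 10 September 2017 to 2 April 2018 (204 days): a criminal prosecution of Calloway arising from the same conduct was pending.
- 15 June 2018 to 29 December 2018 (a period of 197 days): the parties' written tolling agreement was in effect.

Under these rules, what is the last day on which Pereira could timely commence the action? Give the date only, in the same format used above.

The cause of action accrued on 8 June 2016, the date of the act.
The untolled deadline — 30 months after 8 June 2016 — is 8 December 2018.
The period was tolled for 204 days by the pending criminal prosecution (10 September 2017 to 2 April 2018), pushing the deadline to 30 June 2019.
The period was tolled for 197 days by the written tolling agreement (15 June 2018 to 29 December 2018), pushing the deadline to 13 January 2020.
None of the other events listed affects the running of the period under the stated rules.

13 January 2020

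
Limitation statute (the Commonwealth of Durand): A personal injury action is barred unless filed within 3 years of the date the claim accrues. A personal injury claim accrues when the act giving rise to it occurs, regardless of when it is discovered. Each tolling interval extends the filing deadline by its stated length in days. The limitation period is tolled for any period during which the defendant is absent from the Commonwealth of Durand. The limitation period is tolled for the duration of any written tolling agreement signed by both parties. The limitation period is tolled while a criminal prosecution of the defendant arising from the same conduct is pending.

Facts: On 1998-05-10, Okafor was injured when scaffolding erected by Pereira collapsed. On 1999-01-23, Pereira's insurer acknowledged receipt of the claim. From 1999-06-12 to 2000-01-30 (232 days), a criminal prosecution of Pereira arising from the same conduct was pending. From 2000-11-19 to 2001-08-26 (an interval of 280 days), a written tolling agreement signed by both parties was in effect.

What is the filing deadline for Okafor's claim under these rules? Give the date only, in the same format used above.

2002-10-04

The claim accrued on 1998-05-10, when the wrongful act occurred.
3 years from 1998-05-10 is 2001-05-10.
The period was tolled for 232 days by the pending criminal prosecution (1999-06-12 to 2000-01-30), pushing the deadline to 2001-12-28.
The written tolling agreement from 2000-11-19 to 2001-08-26 tolled the period for 280 days, extending the deadline to 2002-10-04.
The other events in the timeline have no effect on the limitation period under the stated rules.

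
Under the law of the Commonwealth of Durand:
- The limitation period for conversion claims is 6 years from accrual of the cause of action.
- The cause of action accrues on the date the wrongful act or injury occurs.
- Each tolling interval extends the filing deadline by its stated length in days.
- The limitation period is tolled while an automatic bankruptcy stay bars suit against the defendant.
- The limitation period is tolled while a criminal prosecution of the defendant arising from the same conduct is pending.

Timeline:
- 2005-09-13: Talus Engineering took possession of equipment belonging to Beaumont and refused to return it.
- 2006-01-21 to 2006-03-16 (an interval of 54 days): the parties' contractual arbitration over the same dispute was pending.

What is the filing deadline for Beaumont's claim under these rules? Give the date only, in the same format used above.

The claim accrued on 2005-09-13, when the wrongful act occurred.
Adding the 6 years base period to 2005-09-13 gives a deadline of 2011-09-13, before any tolling.
No stated provision tolls the period for a pending arbitration, so the interval from 2006-01-21 to 2006-03-16 has no effect on the deadline.

2011-09-13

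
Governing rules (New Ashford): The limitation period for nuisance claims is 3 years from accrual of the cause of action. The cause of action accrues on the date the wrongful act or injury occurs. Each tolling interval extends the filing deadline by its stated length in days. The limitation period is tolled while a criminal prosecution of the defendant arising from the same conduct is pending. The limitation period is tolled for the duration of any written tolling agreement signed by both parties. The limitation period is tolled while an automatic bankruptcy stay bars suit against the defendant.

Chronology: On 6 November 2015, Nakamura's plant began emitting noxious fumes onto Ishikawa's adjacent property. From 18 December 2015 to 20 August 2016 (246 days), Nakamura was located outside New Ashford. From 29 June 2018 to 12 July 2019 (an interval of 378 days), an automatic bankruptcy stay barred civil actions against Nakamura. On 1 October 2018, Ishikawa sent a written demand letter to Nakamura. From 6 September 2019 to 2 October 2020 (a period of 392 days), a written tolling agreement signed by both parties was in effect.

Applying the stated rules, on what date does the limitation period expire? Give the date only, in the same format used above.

The claim accrued on 6 November 2015, when the wrongful act occurred.
3 years from 6 November 2015 is 6 November 2018.
The automatic bankruptcy stay from 29 June 2018 to 12 July 2019 tolled the period for 378 days, extending the deadline to 19 November 2019.
The period was tolled for 392 days by the written tolling agreement (6 September 2019 to 2 October 2020), pushing the deadline to 15 December 2020.
The defendant's absence from the jurisdiction from 18 December 2015 to 20 August 2016 does not toll the period, because no stated rule makes the defendant's absence a tolling event.
The other events in the timeline have no effect on the limitation period under the stated rules.

15 December 2020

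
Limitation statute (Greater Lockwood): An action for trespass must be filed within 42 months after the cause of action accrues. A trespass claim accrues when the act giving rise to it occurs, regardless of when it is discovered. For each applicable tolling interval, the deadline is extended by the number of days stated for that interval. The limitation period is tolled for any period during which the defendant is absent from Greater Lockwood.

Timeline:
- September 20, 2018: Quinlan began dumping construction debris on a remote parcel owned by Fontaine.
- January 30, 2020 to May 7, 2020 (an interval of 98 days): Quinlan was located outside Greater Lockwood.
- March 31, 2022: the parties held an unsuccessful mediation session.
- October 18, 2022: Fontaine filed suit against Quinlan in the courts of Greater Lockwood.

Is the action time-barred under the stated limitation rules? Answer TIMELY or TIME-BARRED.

The cause of action accrued on September 20, 2018, the date of the act.
The untolled deadline — 42 months after September 20, 2018 — is March 20, 2022.
The period was tolled for 98 days by the defendant's absence from the jurisdiction (January 30, 2020 to May 7, 2020), pushing the deadline to June 26, 2022.
Nothing else in the chronology tolls or restarts the period.
The October 18, 2022 filing falls after the June 26, 2022 deadline; the claim is time-barred.

TIME-BARRED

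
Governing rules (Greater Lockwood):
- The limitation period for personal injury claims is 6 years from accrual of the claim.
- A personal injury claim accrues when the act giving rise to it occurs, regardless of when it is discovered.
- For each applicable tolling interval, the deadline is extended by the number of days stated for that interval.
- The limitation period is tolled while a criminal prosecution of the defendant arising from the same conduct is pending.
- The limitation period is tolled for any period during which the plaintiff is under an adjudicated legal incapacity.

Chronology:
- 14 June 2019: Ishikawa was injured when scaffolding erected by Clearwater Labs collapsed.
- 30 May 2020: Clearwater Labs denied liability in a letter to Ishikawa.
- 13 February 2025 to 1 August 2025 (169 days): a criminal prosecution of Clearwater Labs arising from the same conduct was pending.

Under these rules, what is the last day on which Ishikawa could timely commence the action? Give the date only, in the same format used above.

30 November 2025

The claim accrued on 14 June 2019, the date of the act.
The untolled deadline — 6 years after 14 June 2019 — is 14 June 2025.
The pending criminal prosecution from 13 February 2025 to 1 August 2025 tolled the period for 169 days, extending the deadline to 30 November 2025.
None of the other events listed affects the running of the period under the stated rules.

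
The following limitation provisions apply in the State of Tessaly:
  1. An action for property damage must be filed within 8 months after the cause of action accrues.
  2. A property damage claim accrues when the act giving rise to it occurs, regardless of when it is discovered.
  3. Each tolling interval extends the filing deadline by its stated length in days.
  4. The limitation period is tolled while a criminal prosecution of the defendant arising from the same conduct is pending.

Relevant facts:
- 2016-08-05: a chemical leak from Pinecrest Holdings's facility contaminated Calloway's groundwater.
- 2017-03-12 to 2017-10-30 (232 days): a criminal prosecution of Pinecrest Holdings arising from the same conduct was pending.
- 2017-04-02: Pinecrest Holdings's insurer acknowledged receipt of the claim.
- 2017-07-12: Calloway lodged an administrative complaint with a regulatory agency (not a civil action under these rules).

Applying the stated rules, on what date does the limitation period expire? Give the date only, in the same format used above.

The cause of action accrued on 2016-08-05, the date of the act.
8 months from 2016-08-05 is 2017-04-05.
Because the pending criminal prosecution ran from 2017-03-12 to 2017-10-30, the deadline is extended by 232 days to 2017-11-23.
The other events in the timeline have no effect on the limitation period under the stated rules.

2017-11-23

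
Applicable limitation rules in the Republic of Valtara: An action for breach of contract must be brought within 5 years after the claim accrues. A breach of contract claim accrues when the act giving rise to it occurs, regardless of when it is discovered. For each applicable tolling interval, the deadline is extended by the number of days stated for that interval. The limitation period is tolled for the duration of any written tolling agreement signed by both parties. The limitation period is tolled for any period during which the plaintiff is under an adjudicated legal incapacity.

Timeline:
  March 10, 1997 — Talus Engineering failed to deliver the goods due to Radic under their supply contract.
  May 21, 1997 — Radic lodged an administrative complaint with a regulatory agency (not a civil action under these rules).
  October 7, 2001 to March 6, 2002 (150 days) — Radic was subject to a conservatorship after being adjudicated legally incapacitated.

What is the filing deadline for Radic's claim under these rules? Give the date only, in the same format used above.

August 7, 2002

The claim accrued on March 10, 1997, the date of the act.
Adding the 5 years base period to March 10, 1997 gives a deadline of March 10, 2002, before any tolling.
The plaintiff's legal incapacity from October 7, 2001 to March 6, 2002 tolled the period for 150 days, extending the deadline to August 7, 2002.
The other events in the timeline have no effect on the limitation period under the stated rules.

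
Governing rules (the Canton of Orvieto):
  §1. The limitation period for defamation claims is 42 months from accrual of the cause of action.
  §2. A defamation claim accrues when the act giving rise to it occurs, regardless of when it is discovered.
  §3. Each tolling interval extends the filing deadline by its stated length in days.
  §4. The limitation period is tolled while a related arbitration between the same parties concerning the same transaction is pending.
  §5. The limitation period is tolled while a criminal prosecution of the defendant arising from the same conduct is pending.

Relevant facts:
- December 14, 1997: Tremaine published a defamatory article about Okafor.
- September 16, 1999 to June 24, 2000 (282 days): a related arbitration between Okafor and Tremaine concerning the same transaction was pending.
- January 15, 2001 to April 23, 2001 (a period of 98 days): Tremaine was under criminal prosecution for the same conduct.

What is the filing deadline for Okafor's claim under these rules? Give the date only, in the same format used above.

June 29, 2002

The claim accrued on December 14, 1997, when the wrongful act occurred.
The untolled deadline — 42 months after December 14, 1997 — is June 14, 2001.
The pending related arbitration from September 16, 1999 to June 24, 2000 tolled the period for 282 days, extending the deadline to March 23, 2002.
The period was tolled for 98 days by the pending criminal prosecution (January 15, 2001 to April 23, 2001), pushing the deadline to June 29, 2002.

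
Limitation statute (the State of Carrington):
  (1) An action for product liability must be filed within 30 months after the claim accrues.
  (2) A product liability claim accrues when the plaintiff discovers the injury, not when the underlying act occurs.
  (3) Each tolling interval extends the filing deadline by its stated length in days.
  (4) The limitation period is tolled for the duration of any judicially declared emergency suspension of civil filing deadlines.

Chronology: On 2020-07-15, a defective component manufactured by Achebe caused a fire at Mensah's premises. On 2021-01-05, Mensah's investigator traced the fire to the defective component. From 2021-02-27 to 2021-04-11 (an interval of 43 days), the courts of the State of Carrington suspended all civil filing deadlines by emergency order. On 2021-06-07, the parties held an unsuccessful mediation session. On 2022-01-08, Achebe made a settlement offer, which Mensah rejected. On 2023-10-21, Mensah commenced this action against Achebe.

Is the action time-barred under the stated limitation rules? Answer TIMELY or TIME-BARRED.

TIME-BARRED

Under the discovery rule, the claim accrued on 2021-01-05, when Mensah discovered the injury — not on the 2020-07-15 date of the underlying act.
30 months from 2021-01-05 is 2023-07-05.
The period was tolled for 43 days by the emergency suspension of filing deadlines (2021-02-27 to 2021-04-11), pushing the deadline to 2023-08-17.
The other events in the timeline have no effect on the limitation period under the stated rules.
The 2023-10-21 filing falls after the 2023-08-17 deadline; the claim is time-barred.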